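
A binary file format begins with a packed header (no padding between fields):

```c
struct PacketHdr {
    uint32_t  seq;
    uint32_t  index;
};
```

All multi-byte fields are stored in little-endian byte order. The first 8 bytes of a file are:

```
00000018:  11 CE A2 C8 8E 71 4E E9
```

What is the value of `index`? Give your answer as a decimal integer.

`index` follows `seq` (4 bytes), so it starts at byte offset 4 and occupies 4 bytes.
Bytes at offsets 4..7: 8E 71 4E E9.
Little-endian stores the least-significant byte at the lowest address.
Reassemble most-significant byte first: E9 4E 71 8E → 0xE94E718E.
0xE94E718E = 3914232206.

3914232206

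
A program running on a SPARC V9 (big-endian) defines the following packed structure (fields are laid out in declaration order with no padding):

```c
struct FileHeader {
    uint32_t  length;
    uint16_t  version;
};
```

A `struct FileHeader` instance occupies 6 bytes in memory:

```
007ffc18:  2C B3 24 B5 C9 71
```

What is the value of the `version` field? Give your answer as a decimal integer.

51569

`version` follows `length` (4 bytes), so it starts at byte offset 4 and occupies 2 bytes.
Bytes at offsets 4..5: C9 71.
In big-endian order the high byte comes first in memory.
The bytes are already most-significant first: 0xC971.
0xC971 = 51569.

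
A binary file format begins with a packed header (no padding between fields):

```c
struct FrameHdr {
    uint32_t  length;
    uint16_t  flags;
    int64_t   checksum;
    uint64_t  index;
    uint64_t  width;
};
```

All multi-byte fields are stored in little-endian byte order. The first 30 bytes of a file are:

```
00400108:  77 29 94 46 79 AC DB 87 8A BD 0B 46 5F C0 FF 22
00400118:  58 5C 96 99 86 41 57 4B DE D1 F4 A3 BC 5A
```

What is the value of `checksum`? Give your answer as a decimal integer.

-4584868879401318437

`checksum` follows `length` (4 B), `flags` (2 B), so it starts at offset 4 + 2 = 6 and occupies 8 bytes.
Bytes at offsets 6..13: DB 87 8A BD 0B 46 5F C0.
In little-endian order the low byte comes first in memory.
Reassemble most-significant byte first: C0 5F 46 0B BD 8A 87 DB → 0xC05F460BBD8A87DB.
Top bit is set, so as a signed 64-bit value this is 0xC05F460BBD8A87DB − 2^64 = -4584868879401318437.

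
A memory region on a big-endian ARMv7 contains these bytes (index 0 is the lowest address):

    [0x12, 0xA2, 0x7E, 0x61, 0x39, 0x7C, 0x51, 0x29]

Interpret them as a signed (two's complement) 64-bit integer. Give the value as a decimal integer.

1342774594951205161

Big-endian stores the most-significant byte at the lowest address.
The bytes are already most-significant first: 0x12A27E61397C5129.
0x12A27E61397C5129 = 1342774594951205161.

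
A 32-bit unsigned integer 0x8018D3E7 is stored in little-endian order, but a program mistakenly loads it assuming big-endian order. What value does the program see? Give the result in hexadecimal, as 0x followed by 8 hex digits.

Stored little-endian, the bytes at ascending addresses are E7 D3 18 80.
Read back as big-endian, the last byte is least significant, giving 0xE7D31880.

0xE7D31880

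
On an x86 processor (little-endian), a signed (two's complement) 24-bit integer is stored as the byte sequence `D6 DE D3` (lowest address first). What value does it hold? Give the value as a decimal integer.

-2892074

Little-endian stores the least-significant byte at the lowest address.
Reassemble most-significant byte first: D3 DE D6 → 0xD3DED6.
Top bit is set, so as a signed 24-bit value this is 0xD3DED6 − 2^24 = -2892074.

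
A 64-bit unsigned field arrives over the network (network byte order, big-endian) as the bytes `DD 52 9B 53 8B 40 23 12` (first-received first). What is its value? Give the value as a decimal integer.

In big-endian order the high byte comes first in memory.
The bytes are already most-significant first: 0xDD529B538B402312.
0xDD529B538B402312 = 15947980013593174802.

15947980013593174802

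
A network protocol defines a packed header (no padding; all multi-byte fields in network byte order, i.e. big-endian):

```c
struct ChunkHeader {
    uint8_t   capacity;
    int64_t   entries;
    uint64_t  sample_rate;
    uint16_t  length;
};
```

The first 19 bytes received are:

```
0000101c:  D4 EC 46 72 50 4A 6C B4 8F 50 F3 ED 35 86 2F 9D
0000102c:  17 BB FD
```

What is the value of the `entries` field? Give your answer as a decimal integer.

`entries` follows `capacity` (1 byte), so it starts at byte offset 1 and occupies 8 bytes.
Bytes at offsets 1..8: EC 46 72 50 4A 6C B4 8F.
In big-endian order the high byte comes first in memory.
The bytes are already most-significant first: 0xEC4672504A6CB48F.
Top bit is set, so as a signed 64-bit value this is 0xEC4672504A6CB48F − 2^64 = -1421322943217224561.

-1421322943217224561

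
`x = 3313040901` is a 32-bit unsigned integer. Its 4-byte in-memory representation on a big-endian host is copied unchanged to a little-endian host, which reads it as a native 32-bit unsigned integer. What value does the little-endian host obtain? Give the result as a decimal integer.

100563141

3313040901 in 32-bit hexadecimal is 0xC578FE05.
Stored big-endian, the bytes at ascending addresses are C5 78 FE 05.
Read back as little-endian, the first byte is least significant, giving 0x05FE78C5.
0x05FE78C5 = 100563141.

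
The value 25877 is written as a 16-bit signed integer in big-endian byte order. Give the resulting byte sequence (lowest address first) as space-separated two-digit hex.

25877 in hexadecimal, padded to 16 bits, is 0x6515.
Split into bytes (most-significant first): 65 15.
Big-endian stores the most-significant byte at the lowest address.
So the memory order matches the most-significant-first order: 65 15.

65 15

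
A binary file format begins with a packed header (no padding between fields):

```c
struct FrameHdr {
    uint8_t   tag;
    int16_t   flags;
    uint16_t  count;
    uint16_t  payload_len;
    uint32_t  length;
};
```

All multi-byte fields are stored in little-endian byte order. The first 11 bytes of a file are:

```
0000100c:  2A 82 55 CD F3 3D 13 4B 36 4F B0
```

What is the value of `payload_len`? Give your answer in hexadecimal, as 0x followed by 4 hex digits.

`payload_len` follows `tag` (1 B), `flags` (2 B), `count` (2 B), so it starts at offset 1 + 2 + 2 = 5 and occupies 2 bytes.
Bytes at offsets 5..6: 3D 13.
Little-endian: lowest address holds the least-significant byte.
Reassemble most-significant byte first: 13 3D → 0x133D.

0x133D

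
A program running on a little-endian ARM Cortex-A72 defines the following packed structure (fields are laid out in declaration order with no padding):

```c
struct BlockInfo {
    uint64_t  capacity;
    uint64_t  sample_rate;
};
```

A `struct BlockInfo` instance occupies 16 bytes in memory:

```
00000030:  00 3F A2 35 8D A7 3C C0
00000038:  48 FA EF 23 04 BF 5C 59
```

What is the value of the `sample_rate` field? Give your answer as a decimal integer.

`sample_rate` follows `capacity` (8 bytes), so it starts at byte offset 8 and occupies 8 bytes.
Bytes at offsets 8..15: 48 FA EF 23 04 BF 5C 59.
In little-endian order the low byte comes first in memory.
Reassemble most-significant byte first: 59 5C BF 04 23 EF FA 48 → 0x595CBF0423EFFA48.
0x595CBF0423EFFA48 = 6439231591736670792.

6439231591736670792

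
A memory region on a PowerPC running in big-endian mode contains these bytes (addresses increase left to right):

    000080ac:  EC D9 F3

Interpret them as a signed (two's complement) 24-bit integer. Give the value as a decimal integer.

-1254925

Big-endian stores the most-significant byte at the lowest address.
The bytes are already most-significant first: 0xECD9F3.
Top bit is set, so as a signed 24-bit value this is 0xECD9F3 − 2^24 = -1254925.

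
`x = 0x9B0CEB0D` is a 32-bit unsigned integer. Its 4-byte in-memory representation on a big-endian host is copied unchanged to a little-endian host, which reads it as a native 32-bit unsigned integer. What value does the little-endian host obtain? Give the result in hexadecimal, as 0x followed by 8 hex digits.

0x0DEB0C9B

Stored big-endian, the bytes at ascending addresses are 9B 0C EB 0D.
Read back as little-endian, the first byte is least significant, giving 0x0DEB0C9B.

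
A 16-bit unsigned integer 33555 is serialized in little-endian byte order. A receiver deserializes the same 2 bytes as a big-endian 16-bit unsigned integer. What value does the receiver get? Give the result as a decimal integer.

4995

33555 in 16-bit hexadecimal is 0x8313.
Stored little-endian, the bytes at ascending addresses are 13 83.
Read back as big-endian, the last byte is least significant, giving 0x1383.
0x1383 = 4995.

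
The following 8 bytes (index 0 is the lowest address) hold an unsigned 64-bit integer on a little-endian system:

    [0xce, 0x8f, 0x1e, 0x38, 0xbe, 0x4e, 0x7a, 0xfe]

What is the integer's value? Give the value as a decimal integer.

18337055411684675534

In little-endian order the low byte comes first in memory.
Reassemble most-significant byte first: FE 7A 4E BE 38 1E 8F CE → 0xFE7A4EBE381E8FCE.
0xFE7A4EBE381E8FCE = 18337055411684675534.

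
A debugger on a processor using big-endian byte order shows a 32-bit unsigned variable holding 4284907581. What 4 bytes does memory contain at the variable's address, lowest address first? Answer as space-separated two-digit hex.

4284907581 in hexadecimal, padded to 32 bits, is 0xFF66803D.
Split into bytes (most-significant first): FF 66 80 3D.
In big-endian order the high byte comes first in memory.
So the memory order matches the most-significant-first order: FF 66 80 3D.

FF 66 80 3D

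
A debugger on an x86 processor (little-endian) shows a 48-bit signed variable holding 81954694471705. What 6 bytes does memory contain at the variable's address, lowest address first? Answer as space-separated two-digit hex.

19 A0 73 90 89 4A

81954694471705 in hexadecimal, padded to 48 bits, is 0x4A899073A019.
Split into bytes (most-significant first): 4A 89 90 73 A0 19.
Little-endian: lowest address holds the least-significant byte.
So at ascending addresses the bytes are 19 A0 73 90 89 4A.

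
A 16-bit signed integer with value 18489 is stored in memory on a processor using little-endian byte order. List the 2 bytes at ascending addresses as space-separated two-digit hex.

39 48

18489 in hexadecimal, padded to 16 bits, is 0x4839.
Split into bytes (most-significant first): 48 39.
Little-endian: lowest address holds the least-significant byte.
So at ascending addresses the bytes are 39 48.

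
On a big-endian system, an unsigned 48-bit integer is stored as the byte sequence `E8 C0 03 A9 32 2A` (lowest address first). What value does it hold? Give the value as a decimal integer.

Big-endian: lowest address holds the most-significant byte.
The bytes are already most-significant first: 0xE8C003A9322A.
0xE8C003A9322A = 255911392784938.

255911392784938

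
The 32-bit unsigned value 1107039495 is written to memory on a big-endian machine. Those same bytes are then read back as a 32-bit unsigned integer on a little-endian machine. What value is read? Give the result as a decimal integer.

118881345

1107039495 in 32-bit hexadecimal is 0x41FC1507.
Stored big-endian, the bytes at ascending addresses are 41 FC 15 07.
Read back as little-endian, the first byte is least significant, giving 0x0715FC41.
0x0715FC41 = 118881345.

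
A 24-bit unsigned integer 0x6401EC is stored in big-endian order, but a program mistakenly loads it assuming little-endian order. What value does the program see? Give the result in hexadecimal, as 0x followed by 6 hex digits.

0xEC0164

Stored big-endian, the bytes at ascending addresses are 64 01 EC.
Read back as little-endian, the first byte is least significant, giving 0xEC0164.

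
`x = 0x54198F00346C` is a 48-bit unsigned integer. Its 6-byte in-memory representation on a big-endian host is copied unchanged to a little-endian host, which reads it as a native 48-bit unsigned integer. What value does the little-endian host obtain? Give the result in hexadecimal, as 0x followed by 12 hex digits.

0x6C34008F1954

Stored big-endian, the bytes at ascending addresses are 54 19 8F 00 34 6C.
Read back as little-endian, the first byte is least significant, giving 0x6C34008F1954.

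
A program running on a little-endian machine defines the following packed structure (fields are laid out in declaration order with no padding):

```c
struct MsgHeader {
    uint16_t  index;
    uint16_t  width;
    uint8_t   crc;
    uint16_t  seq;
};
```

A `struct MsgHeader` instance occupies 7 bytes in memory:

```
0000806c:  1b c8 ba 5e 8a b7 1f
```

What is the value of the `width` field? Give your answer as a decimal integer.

24250

`width` follows `index` (2 bytes), so it starts at byte offset 2 and occupies 2 bytes.
Bytes at offsets 2..3: BA 5E.
In little-endian order the low byte comes first in memory.
Reassemble most-significant byte first: 5E BA → 0x5EBA.
0x5EBA = 24250.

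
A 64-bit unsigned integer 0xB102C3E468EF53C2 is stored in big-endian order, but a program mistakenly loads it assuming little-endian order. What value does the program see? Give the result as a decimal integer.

14002798900218626737

Stored big-endian, the bytes at ascending addresses are B1 02 C3 E4 68 EF 53 C2.
Read back as little-endian, the first byte is least significant, giving 0xC253EF68E4C302B1.
0xC253EF68E4C302B1 = 14002798900218626737.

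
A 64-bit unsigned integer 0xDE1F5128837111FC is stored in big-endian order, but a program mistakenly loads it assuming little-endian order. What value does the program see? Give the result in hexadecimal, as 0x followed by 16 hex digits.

0xFC11718328511FDE

Stored big-endian, the bytes at ascending addresses are DE 1F 51 28 83 71 11 FC.
Read back as little-endian, the first byte is least significant, giving 0xFC11718328511FDE.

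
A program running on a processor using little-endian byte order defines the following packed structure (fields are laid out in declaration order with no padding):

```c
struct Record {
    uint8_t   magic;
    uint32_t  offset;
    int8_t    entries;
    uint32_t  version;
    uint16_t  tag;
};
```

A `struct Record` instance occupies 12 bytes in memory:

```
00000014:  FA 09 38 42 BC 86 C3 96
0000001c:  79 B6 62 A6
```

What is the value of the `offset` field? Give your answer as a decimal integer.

`offset` follows `magic` (1 byte), so it starts at byte offset 1 and occupies 4 bytes.
Bytes at offsets 1..4: 09 38 42 BC.
In little-endian order the low byte comes first in memory.
Reassemble most-significant byte first: BC 42 38 09 → 0xBC423809.
0xBC423809 = 3158456329.

3158456329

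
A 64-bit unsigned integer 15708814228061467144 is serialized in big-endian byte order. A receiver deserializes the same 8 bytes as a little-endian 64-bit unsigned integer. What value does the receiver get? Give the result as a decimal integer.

626621307327021274

15708814228061467144 in 64-bit hexadecimal is 0xDA00EB4FC234B208.
Stored big-endian, the bytes at ascending addresses are DA 00 EB 4F C2 34 B2 08.
Read back as little-endian, the first byte is least significant, giving 0x08B234C24FEB00DA.
0x08B234C24FEB00DA = 626621307327021274.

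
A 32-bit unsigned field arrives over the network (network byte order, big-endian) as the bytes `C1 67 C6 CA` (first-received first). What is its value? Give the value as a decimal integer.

3244803786

Big-endian: lowest address holds the most-significant byte.
The bytes are already most-significant first: 0xC167C6CA.
0xC167C6CA = 3244803786.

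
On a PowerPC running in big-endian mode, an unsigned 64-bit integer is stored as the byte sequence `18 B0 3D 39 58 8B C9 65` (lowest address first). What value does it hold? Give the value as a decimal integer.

1778989169319332197

Big-endian stores the most-significant byte at the lowest address.
The bytes are already most-significant first: 0x18B03D39588BC965.
0x18B03D39588BC965 = 1778989169319332197.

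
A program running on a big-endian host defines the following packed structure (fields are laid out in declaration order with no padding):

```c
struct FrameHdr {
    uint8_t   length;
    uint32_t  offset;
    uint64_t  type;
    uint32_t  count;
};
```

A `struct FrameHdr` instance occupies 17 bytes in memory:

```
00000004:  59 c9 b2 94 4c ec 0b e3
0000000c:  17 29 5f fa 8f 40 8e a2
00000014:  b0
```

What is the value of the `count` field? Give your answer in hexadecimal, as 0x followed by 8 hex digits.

0x408EA2B0

`count` follows `length` (1 B), `offset` (4 B), `type` (8 B), so it starts at offset 1 + 4 + 8 = 13 and occupies 4 bytes.
Bytes at offsets 13..16: 40 8E A2 B0.
Big-endian: lowest address holds the most-significant byte.
The bytes are already most-significant first: 0x408EA2B0.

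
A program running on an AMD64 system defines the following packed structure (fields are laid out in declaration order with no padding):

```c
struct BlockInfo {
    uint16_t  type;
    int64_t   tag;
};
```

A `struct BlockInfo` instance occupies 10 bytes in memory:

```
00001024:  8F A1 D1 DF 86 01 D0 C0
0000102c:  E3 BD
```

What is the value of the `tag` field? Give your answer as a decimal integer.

-4763751981216505903

`tag` follows `type` (2 bytes), so it starts at byte offset 2 and occupies 8 bytes.
Bytes at offsets 2..9: D1 DF 86 01 D0 C0 E3 BD.
Little-endian stores the least-significant byte at the lowest address.
Reassemble most-significant byte first: BD E3 C0 D0 01 86 DF D1 → 0xBDE3C0D00186DFD1.
Top bit is set, so as a signed 64-bit value this is 0xBDE3C0D00186DFD1 − 2^64 = -4763751981216505903.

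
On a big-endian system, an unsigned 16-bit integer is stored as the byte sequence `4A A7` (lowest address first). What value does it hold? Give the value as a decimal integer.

In big-endian order the high byte comes first in memory.
The bytes are already most-significant first: 0x4AA7.
0x4AA7 = 19111.

19111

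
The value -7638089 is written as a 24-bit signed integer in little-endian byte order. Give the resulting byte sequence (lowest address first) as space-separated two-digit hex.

Two's complement of -7638089 in 24 bits: 7638089 = 0x748C49; invert → 0x8B73B6; add 1 → 0x8B73B7.
Split into bytes (most-significant first): 8B 73 B7.
Little-endian: lowest address holds the least-significant byte.
So at ascending addresses the bytes are B7 73 8B.

B7 73 8B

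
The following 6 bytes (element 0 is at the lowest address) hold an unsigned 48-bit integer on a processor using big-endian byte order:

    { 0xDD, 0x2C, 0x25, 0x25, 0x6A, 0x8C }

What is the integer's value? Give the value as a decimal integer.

In big-endian order the high byte comes first in memory.
The bytes are already most-significant first: 0xDD2C25256A8C.
0xDD2C25256A8C = 243181671508620.

243181671508620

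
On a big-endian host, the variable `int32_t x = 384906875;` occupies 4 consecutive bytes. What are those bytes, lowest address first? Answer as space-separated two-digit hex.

16 F1 36 7B

384906875 in hexadecimal, padded to 32 bits, is 0x16F1367B.
Split into bytes (most-significant first): 16 F1 36 7B.
Big-endian stores the most-significant byte at the lowest address.
So the memory order matches the most-significant-first order: 16 F1 36 7B.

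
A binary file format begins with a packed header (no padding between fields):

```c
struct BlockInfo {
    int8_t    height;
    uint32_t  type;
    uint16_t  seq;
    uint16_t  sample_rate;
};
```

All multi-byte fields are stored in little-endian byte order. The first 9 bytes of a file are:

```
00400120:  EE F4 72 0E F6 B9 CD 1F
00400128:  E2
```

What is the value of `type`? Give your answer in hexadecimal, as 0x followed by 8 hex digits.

0xF60E72F4

`type` follows `height` (1 byte), so it starts at byte offset 1 and occupies 4 bytes.
Bytes at offsets 1..4: F4 72 0E F6.
Little-endian stores the least-significant byte at the lowest address.
Reassemble most-significant byte first: F6 0E 72 F4 → 0xF60E72F4.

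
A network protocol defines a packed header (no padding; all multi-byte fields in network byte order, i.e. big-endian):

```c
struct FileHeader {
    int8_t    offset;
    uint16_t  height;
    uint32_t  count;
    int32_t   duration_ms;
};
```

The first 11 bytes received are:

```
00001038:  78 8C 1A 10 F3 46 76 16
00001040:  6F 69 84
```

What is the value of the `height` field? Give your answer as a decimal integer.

35866

`height` follows `offset` (1 byte), so it starts at byte offset 1 and occupies 2 bytes.
Bytes at offsets 1..2: 8C 1A.
In big-endian order the high byte comes first in memory.
The bytes are already most-significant first: 0x8C1A.
0x8C1A = 35866.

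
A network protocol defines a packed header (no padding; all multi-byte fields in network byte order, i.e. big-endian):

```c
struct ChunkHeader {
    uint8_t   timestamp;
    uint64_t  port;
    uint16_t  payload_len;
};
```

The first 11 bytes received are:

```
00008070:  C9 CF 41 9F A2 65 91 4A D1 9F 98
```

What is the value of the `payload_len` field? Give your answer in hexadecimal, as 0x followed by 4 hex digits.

0x9F98

`payload_len` follows `timestamp` (1 B), `port` (8 B), so it starts at offset 1 + 8 = 9 and occupies 2 bytes.
Bytes at offsets 9..10: 9F 98.
In big-endian order the high byte comes first in memory.
The bytes are already most-significant first: 0x9F98.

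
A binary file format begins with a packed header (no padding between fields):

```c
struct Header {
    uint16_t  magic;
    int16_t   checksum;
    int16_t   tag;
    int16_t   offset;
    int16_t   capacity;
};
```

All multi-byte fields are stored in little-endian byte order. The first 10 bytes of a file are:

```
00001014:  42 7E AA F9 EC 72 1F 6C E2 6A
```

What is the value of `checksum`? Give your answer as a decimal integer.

`checksum` follows `magic` (2 bytes), so it starts at byte offset 2 and occupies 2 bytes.
Bytes at offsets 2..3: AA F9.
Little-endian: lowest address holds the least-significant byte.
Reassemble most-significant byte first: F9 AA → 0xF9AA.
Top bit is set, so as a signed 16-bit value this is 0xF9AA − 2^16 = -1622.

-1622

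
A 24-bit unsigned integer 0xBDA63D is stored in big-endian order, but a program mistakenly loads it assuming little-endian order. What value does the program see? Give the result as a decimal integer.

Stored big-endian, the bytes at ascending addresses are BD A6 3D.
Read back as little-endian, the first byte is least significant, giving 0x3DA6BD.
0x3DA6BD = 4040381.

4040381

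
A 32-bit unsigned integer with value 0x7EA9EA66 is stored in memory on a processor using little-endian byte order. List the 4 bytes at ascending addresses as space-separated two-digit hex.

Split into bytes (most-significant first): 7E A9 EA 66.
In little-endian order the low byte comes first in memory.
So at ascending addresses the bytes are 66 EA A9 7E.

66 EA A9 7E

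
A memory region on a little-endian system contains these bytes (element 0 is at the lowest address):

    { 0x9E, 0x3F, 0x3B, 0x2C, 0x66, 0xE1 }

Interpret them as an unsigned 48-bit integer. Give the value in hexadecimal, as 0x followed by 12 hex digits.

In little-endian order the low byte comes first in memory.
Reassemble most-significant byte first: E1 66 2C 3B 3F 9E → 0xE1662C3B3F9E.

0xE1662C3B3F9E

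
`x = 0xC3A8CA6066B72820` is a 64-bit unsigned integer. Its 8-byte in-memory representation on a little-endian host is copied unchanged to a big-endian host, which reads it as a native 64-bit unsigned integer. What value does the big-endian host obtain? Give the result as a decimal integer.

2317303658620561603

Stored little-endian, the bytes at ascending addresses are 20 28 B7 66 60 CA A8 C3.
Read back as big-endian, the last byte is least significant, giving 0x2028B76660CAA8C3.
0x2028B76660CAA8C3 = 2317303658620561603.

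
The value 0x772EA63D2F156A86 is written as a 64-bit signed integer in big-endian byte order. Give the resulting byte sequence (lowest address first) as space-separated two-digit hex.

77 2E A6 3D 2F 15 6A 86

Split into bytes (most-significant first): 77 2E A6 3D 2F 15 6A 86.
Big-endian stores the most-significant byte at the lowest address.
So the memory order matches the most-significant-first order: 77 2E A6 3D 2F 15 6A 86.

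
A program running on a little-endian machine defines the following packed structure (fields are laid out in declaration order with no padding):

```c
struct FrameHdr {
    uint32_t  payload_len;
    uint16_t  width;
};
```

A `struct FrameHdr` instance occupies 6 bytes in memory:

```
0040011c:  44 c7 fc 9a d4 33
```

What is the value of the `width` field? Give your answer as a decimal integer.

`width` follows `payload_len` (4 bytes), so it starts at byte offset 4 and occupies 2 bytes.
Bytes at offsets 4..5: D4 33.
Little-endian: lowest address holds the least-significant byte.
Reassemble most-significant byte first: 33 D4 → 0x33D4.
0x33D4 = 13268.

13268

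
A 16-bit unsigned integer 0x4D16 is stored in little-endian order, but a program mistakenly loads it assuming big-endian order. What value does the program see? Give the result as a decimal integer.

5709

Stored little-endian, the bytes at ascending addresses are 16 4D.
Read back as big-endian, the last byte is least significant, giving 0x164D.
0x164D = 5709.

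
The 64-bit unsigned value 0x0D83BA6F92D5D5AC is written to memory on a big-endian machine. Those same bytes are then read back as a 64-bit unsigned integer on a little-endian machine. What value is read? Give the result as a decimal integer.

Stored big-endian, the bytes at ascending addresses are 0D 83 BA 6F 92 D5 D5 AC.
Read back as little-endian, the first byte is least significant, giving 0xACD5D5926FBA830D.
0xACD5D5926FBA830D = 12454095169479410445.

12454095169479410445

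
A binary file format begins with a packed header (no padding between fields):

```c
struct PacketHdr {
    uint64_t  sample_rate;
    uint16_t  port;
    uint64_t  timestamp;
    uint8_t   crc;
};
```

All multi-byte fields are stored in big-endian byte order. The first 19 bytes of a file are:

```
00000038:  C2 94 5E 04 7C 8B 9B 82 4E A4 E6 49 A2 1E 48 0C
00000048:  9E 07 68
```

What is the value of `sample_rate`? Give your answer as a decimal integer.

14020934913273600898

`sample_rate` is the first field, at byte offset 0, occupying 8 bytes.
Bytes at offsets 0..7: C2 94 5E 04 7C 8B 9B 82.
In big-endian order the high byte comes first in memory.
The bytes are already most-significant first: 0xC2945E047C8B9B82.
0xC2945E047C8B9B82 = 14020934913273600898.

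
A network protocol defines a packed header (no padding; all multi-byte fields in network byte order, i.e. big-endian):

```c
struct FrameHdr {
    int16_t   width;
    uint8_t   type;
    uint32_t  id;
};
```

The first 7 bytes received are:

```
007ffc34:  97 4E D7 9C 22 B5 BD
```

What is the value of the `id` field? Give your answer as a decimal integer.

`id` follows `width` (2 B), `type` (1 B), so it starts at offset 2 + 1 = 3 and occupies 4 bytes.
Bytes at offsets 3..6: 9C 22 B5 BD.
Big-endian stores the most-significant byte at the lowest address.
The bytes are already most-significant first: 0x9C22B5BD.
0x9C22B5BD = 2619520445.

2619520445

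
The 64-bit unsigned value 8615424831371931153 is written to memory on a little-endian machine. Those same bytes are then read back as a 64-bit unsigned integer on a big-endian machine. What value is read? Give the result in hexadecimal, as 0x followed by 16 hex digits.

8615424831371931153 in 64-bit hexadecimal is 0x7790233CD700EE11.
Stored little-endian, the bytes at ascending addresses are 11 EE 00 D7 3C 23 90 77.
Read back as big-endian, the last byte is least significant, giving 0x11EE00D73C239077.

0x11EE00D73C239077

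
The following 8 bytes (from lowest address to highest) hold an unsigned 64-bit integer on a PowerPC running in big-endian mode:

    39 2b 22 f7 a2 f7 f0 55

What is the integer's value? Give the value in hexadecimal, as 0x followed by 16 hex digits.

Big-endian stores the most-significant byte at the lowest address.
The bytes are already most-significant first: 0x392B22F7A2F7F055.

0x392B22F7A2F7F055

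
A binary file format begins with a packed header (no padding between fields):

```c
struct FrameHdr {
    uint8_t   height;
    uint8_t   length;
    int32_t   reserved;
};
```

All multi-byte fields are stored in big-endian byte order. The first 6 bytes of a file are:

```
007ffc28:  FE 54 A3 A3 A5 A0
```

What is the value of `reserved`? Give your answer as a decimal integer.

`reserved` follows `height` (1 B), `length` (1 B), so it starts at offset 1 + 1 = 2 and occupies 4 bytes.
Bytes at offsets 2..5: A3 A3 A5 A0.
Big-endian: lowest address holds the most-significant byte.
The bytes are already most-significant first: 0xA3A3A5A0.
Top bit is set, so as a signed 32-bit value this is 0xA3A3A5A0 − 2^32 = -1549556320.

-1549556320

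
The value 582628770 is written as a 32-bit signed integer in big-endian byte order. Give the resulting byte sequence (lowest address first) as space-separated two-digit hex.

582628770 in hexadecimal, padded to 32 bits, is 0x22BA35A2.
Split into bytes (most-significant first): 22 BA 35 A2.
Big-endian: lowest address holds the most-significant byte.
So the memory order matches the most-significant-first order: 22 BA 35 A2.

22 BA 35 A2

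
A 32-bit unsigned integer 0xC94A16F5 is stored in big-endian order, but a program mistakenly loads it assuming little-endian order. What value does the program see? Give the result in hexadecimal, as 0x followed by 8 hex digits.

0xF5164AC9

Stored big-endian, the bytes at ascending addresses are C9 4A 16 F5.
Read back as little-endian, the first byte is least significant, giving 0xF5164AC9.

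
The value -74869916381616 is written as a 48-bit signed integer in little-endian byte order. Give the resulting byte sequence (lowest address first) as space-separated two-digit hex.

50 CE 3A FD E7 BB

Two's complement of -74869916381616 in 48 bits: 74869916381616 = 0x441802C531B0; invert → 0xBBE7FD3ACE4F; add 1 → 0xBBE7FD3ACE50.
Split into bytes (most-significant first): BB E7 FD 3A CE 50.
In little-endian order the low byte comes first in memory.
So at ascending addresses the bytes are 50 CE 3A FD E7 BB.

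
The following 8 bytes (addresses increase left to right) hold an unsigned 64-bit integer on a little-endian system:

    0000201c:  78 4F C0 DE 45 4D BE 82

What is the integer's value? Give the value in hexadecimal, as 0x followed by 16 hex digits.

0x82BE4D45DEC04F78

In little-endian order the low byte comes first in memory.
Reassemble most-significant byte first: 82 BE 4D 45 DE C0 4F 78 → 0x82BE4D45DEC04F78.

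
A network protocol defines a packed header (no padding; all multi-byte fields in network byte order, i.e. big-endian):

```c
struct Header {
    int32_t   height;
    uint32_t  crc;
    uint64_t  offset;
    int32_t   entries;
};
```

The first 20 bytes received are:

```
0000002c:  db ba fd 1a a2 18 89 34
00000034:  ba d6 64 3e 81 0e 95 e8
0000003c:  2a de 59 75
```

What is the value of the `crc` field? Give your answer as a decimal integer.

`crc` follows `height` (4 bytes), so it starts at byte offset 4 and occupies 4 bytes.
Bytes at offsets 4..7: A2 18 89 34.
Big-endian stores the most-significant byte at the lowest address.
The bytes are already most-significant first: 0xA2188934.
0xA2188934 = 2719516980.

2719516980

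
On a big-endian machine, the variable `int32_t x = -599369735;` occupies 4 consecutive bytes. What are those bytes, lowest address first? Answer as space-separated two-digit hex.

DC 46 57 F9

Two's complement of -599369735 in 32 bits: 599369735 = 0x23B9A807; invert → 0xDC4657F8; add 1 → 0xDC4657F9.
Split into bytes (most-significant first): DC 46 57 F9.
Big-endian stores the most-significant byte at the lowest address.
So the memory order matches the most-significant-first order: DC 46 57 F9.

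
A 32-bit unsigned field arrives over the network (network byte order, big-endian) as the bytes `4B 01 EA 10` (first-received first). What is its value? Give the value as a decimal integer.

1258416656

Big-endian: lowest address holds the most-significant byte.
The bytes are already most-significant first: 0x4B01EA10.
0x4B01EA10 = 1258416656.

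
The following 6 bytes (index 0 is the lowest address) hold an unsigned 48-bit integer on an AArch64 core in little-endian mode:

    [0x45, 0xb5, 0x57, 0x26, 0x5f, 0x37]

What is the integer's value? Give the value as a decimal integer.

Little-endian stores the least-significant byte at the lowest address.
Reassemble most-significant byte first: 37 5F 26 57 B5 45 → 0x375F2657B545.
0x375F2657B545 = 60881804703045.

60881804703045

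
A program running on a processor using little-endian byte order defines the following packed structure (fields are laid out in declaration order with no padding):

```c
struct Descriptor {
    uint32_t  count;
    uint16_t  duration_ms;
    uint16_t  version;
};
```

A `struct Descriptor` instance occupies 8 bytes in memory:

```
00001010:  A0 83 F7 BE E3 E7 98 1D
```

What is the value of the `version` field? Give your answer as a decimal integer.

7576

`version` follows `count` (4 B), `duration_ms` (2 B), so it starts at offset 4 + 2 = 6 and occupies 2 bytes.
Bytes at offsets 6..7: 98 1D.
In little-endian order the low byte comes first in memory.
Reassemble most-significant byte first: 1D 98 → 0x1D98.
0x1D98 = 7576.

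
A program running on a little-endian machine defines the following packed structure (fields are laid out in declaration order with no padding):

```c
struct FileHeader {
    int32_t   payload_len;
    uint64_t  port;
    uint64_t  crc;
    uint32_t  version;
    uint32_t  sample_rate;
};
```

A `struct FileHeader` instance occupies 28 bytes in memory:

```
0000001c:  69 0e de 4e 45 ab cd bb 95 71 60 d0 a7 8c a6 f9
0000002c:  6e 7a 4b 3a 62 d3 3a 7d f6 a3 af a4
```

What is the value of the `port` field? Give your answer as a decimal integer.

`port` follows `payload_len` (4 bytes), so it starts at byte offset 4 and occupies 8 bytes.
Bytes at offsets 4..11: 45 AB CD BB 95 71 60 D0.
Little-endian: lowest address holds the least-significant byte.
Reassemble most-significant byte first: D0 60 71 95 BB CD AB 45 → 0xD0607195BBCDAB45.
0xD0607195BBCDAB45 = 15015126045568117573.

15015126045568117573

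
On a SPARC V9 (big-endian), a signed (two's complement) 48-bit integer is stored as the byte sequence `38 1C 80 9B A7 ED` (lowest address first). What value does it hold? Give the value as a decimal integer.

61695067924461

Big-endian: lowest address holds the most-significant byte.
The bytes are already most-significant first: 0x381C809BA7ED.
0x381C809BA7ED = 61695067924461.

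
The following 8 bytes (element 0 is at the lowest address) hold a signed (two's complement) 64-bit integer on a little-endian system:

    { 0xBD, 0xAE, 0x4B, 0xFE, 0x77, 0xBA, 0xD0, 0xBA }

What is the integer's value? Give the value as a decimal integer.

In little-endian order the low byte comes first in memory.
Reassemble most-significant byte first: BA D0 BA 77 FE 4B AE BD → 0xBAD0BA77FE4BAEBD.
Top bit is set, so as a signed 64-bit value this is 0xBAD0BA77FE4BAEBD − 2^64 = -4985279762968891715.

-4985279762968891715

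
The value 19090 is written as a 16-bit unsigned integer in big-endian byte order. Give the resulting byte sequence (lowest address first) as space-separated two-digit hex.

19090 in hexadecimal, padded to 16 bits, is 0x4A92.
Split into bytes (most-significant first): 4A 92.
In big-endian order the high byte comes first in memory.
So the memory order matches the most-significant-first order: 4A 92.

4A 92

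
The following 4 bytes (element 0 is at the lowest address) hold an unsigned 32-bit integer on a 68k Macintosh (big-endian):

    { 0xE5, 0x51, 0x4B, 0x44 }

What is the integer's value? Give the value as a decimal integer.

In big-endian order the high byte comes first in memory.
The bytes are already most-significant first: 0xE5514B44.
0xE5514B44 = 3847310148.

3847310148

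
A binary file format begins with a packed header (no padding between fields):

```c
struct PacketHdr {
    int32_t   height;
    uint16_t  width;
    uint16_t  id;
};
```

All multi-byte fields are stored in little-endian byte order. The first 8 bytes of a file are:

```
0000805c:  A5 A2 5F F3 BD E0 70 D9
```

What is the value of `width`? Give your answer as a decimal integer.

`width` follows `height` (4 bytes), so it starts at byte offset 4 and occupies 2 bytes.
Bytes at offsets 4..5: BD E0.
In little-endian order the low byte comes first in memory.
Reassemble most-significant byte first: E0 BD → 0xE0BD.
0xE0BD = 57533.

57533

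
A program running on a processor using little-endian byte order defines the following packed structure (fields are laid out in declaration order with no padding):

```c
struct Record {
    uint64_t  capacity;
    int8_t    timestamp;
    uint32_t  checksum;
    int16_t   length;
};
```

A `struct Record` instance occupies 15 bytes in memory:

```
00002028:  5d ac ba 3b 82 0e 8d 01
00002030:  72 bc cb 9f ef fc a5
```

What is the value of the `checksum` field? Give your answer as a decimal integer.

`checksum` follows `capacity` (8 B), `timestamp` (1 B), so it starts at offset 8 + 1 = 9 and occupies 4 bytes.
Bytes at offsets 9..12: BC CB 9F EF.
Little-endian: lowest address holds the least-significant byte.
Reassemble most-significant byte first: EF 9F CB BC → 0xEF9FCBBC.
0xEF9FCBBC = 4020227004.

4020227004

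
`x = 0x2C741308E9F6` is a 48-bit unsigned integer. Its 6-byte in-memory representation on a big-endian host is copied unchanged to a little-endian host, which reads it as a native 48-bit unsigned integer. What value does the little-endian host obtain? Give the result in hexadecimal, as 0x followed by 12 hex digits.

0xF6E90813742C

Stored big-endian, the bytes at ascending addresses are 2C 74 13 08 E9 F6.
Read back as little-endian, the first byte is least significant, giving 0xF6E90813742C.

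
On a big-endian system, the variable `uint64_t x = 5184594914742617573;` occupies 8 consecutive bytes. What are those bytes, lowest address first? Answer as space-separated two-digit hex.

5184594914742617573 in hexadecimal, padded to 64 bits, is 0x47F3619B1587C5E5.
Split into bytes (most-significant first): 47 F3 61 9B 15 87 C5 E5.
Big-endian: lowest address holds the most-significant byte.
So the memory order matches the most-significant-first order: 47 F3 61 9B 15 87 C5 E5.

47 F3 61 9B 15 87 C5 E5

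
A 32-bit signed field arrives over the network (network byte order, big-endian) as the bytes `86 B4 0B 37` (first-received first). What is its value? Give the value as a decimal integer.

-2035021001

Big-endian: lowest address holds the most-significant byte.
The bytes are already most-significant first: 0x86B40B37.
Top bit is set, so as a signed 32-bit value this is 0x86B40B37 − 2^32 = -2035021001.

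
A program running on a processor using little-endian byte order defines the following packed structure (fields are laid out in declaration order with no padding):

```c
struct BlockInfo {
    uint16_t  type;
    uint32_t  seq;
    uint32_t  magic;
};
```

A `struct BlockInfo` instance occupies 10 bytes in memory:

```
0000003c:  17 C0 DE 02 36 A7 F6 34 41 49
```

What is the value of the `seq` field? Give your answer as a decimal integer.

`seq` follows `type` (2 bytes), so it starts at byte offset 2 and occupies 4 bytes.
Bytes at offsets 2..5: DE 02 36 A7.
Little-endian stores the least-significant byte at the lowest address.
Reassemble most-significant byte first: A7 36 02 DE → 0xA73602DE.
0xA73602DE = 2805334750.

2805334750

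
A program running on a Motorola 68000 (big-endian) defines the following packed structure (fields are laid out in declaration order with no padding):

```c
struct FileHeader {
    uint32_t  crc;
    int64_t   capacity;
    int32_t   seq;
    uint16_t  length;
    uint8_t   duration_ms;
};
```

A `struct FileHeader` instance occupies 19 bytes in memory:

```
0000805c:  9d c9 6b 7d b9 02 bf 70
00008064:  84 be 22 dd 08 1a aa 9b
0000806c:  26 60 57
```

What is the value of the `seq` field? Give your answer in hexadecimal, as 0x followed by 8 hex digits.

`seq` follows `crc` (4 B), `capacity` (8 B), so it starts at offset 4 + 8 = 12 and occupies 4 bytes.
Bytes at offsets 12..15: 08 1A AA 9B.
Big-endian: lowest address holds the most-significant byte.
The bytes are already most-significant first: 0x081AAA9B.

0x081AAA9B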